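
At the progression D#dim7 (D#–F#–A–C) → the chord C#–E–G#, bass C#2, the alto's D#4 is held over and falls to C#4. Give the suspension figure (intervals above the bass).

At the second chord the bass is C#2. The suspended D#4 lies a ninth above the bass; after resolving down by step to C#4, the interval above the bass becomes an octave.
Suspension figures are named by those two intervals: 9–8.

9–8 suspension.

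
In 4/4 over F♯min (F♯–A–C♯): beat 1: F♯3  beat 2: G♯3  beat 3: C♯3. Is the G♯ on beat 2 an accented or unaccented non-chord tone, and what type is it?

The harmony at that moment is F♯ minor triad (F♯, A, C♯); G♯3 is not a chord tone.
It is approached by step up from F♯3 and left by leap down to C♯3.
Step in, leap out — an escape tone.
It falls on a weak beat, so it is unaccented.

Unaccented escape tone.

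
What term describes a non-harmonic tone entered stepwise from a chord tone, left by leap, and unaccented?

Approach: by step. Departure: by leap. Metric position: weak.
Step in, leap out, from a weak position — an escape tone (échappée). (It is the mirror image of the appoggiatura, which leaps in and steps out on a strong beat.)

Escape tone.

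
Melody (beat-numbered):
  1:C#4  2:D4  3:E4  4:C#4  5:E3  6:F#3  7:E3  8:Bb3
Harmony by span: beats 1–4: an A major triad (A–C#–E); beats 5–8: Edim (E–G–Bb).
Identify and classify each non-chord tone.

The harmony at that moment is A major triad (A, C#, E); D4 is not a chord tone.
It is approached by step up from C#4 and left by step up to E4.
Step in, step out in the same direction — a passing tone.
The harmony at that moment is E diminished triad (E, G, Bb); F#3 is not a chord tone.
It is approached by step up from E3 and left by step down to E3.
Step away and step back to the same note — a neighbor tone (upper neighbor).

D4 (beat 2) — passing tone; F#3 (beat 6) — neighbor tone.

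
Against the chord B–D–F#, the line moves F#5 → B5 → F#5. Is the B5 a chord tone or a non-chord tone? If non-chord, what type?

Chord tone (the root of B minor triad).

B minor triad contains B, D, F#; B is the root, so it is a chord tone.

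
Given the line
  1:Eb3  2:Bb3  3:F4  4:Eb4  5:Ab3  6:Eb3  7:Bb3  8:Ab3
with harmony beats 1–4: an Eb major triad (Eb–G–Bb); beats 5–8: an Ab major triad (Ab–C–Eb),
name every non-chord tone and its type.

F4 (beat 3) — appoggiatura; Bb3 (beat 7) — appoggiatura.

The harmony at that moment is Eb major triad (Eb, G, Bb); F4 is not a chord tone.
It is approached by leap up from Bb3 and left by step down to Eb4.
Leap in, step out — an appoggiatura.
The harmony at that moment is Ab major triad (Ab, C, Eb); Bb3 is not a chord tone.
It is approached by leap up from Eb3 and left by step down to Ab3.
Leap in, step out — an appoggiatura.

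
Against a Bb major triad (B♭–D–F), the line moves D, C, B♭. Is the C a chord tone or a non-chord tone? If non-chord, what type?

Non-chord tone — a passing tone.

The harmony at that moment is B♭ major triad (B♭, D, F); C is not a chord tone.
It is approached by step down from D and left by step down to B♭.
Step in, step out in the same direction — a passing tone.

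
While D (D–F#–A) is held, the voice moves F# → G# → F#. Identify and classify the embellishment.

G# is a neighbor tone.

The harmony at that moment is D major triad (D, F#, A); G# is not a chord tone.
It is approached by step up from F# and left by step down to F#.
Step away and step back to the same note — a neighbor tone (upper neighbor).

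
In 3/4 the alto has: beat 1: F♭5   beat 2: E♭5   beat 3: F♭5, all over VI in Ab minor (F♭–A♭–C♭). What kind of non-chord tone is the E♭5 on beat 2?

Lower neighbor tone.

The harmony at that moment is F♭ major triad (F♭, A♭, C♭); E♭5 is not a chord tone.
It is approached by step down from F♭5 and left by step up to F♭5.
Step away and step back to the same note — a neighbor tone (lower neighbor).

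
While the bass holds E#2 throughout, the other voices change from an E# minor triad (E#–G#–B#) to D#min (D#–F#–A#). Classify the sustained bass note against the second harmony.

Pedal tone (pedal point).

The harmony at that moment is D# minor triad (D#, F#, A#); E#2 is not a chord tone.
It is held over (the same pitch as the preceding E#2) and then sustained as the same pitch into the next harmony.
Sustained through a change of harmony — a pedal tone.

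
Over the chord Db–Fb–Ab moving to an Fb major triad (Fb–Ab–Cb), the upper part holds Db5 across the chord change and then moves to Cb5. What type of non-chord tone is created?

The harmony at that moment is Fb major triad (Fb, Ab, Cb); Db5 is not a chord tone.
It is held over (the same pitch as the preceding Db5) and left by step down to Cb5.
Held over from the previous chord and resolving down by step — a suspension.

Db5 is a suspension.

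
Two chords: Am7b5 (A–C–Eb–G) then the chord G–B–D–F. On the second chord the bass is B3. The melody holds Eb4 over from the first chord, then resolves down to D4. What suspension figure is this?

4–3 suspension.

At the second chord the bass is B3. The suspended Eb4 lies a fourth above the bass; after resolving down by step to D4, the interval above the bass becomes a third.
Suspension figures are named by those two intervals: 4–3.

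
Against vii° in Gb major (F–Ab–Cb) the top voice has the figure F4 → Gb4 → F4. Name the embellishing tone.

The harmony at that moment is F diminished triad (F, Ab, Cb); Gb4 is not a chord tone.
It is approached by step up from F4 and left by step down to F4.
Step away and step back to the same note — a neighbor tone (upper neighbor).

Gb4 is a neighbor tone.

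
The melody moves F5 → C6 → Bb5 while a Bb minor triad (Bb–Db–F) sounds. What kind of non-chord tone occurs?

The harmony at that moment is Bb minor triad (Bb, Db, F); C6 is not a chord tone.
It is approached by leap up from F5 and left by step down to Bb5.
Leap in, step out — an appoggiatura.

C6 is an appoggiatura.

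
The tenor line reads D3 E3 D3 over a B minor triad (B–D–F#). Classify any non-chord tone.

E3 is a neighbor tone.

The harmony at that moment is B minor triad (B, D, F#); E3 is not a chord tone.
It is approached by step up from D3 and left by step down to D3.
Step away and step back to the same note — a neighbor tone (upper neighbor).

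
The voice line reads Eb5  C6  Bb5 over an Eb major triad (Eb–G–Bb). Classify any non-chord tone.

The harmony at that moment is Eb major triad (Eb, G, Bb); C6 is not a chord tone.
It is approached by leap up from Eb5 and left by step down to Bb5.
Leap in, step out — an appoggiatura.

C6 is an appoggiatura.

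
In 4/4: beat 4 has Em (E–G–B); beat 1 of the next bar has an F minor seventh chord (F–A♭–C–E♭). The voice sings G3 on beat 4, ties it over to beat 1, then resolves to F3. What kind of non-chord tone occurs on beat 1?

Suspension.

The harmony at that moment is F minor seventh chord (F, A♭, C, E♭); G3 is not a chord tone.
It is held over (the same pitch as the preceding G3) and left by step down to F3.
Held over from the previous chord and resolving down by step — a suspension.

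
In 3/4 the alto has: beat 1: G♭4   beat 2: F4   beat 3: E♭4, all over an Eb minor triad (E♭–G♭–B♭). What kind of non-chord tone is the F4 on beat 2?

Passing tone.

The harmony at that moment is E♭ minor triad (E♭, G♭, B♭); F4 is not a chord tone.
It is approached by step down from G♭4 and left by step down to E♭4.
Step in, step out in the same direction — a passing tone.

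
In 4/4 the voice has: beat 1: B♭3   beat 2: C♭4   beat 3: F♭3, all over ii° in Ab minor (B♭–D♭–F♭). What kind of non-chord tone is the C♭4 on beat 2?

The harmony at that moment is B♭ diminished triad (B♭, D♭, F♭); C♭4 is not a chord tone.
It is approached by step up from B♭3 and left by leap down to F♭3.
Step in, leap out, on a weak beat — an escape tone.

Escape tone.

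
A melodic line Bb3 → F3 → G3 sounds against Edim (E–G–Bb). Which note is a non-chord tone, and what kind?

The harmony at that moment is E diminished triad (E, G, Bb); F3 is not a chord tone.
It is approached by leap down from Bb3 and left by step up to G3.
Leap in, step out — an appoggiatura.

F3 is an appoggiatura.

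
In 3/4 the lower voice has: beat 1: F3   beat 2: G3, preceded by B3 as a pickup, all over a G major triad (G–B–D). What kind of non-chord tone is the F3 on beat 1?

The harmony at that moment is G major triad (G, B, D); F3 is not a chord tone.
It is approached by leap down from B3 and left by step up to G3.
Leap in, step out, metrically accented — an appoggiatura.

Appoggiatura.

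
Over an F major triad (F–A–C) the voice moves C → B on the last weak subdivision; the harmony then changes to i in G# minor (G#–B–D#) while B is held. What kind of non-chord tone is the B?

B is an anticipation.

The harmony at that moment is F major triad (F, A, C); B is not a chord tone.
It is approached by step down from C and then sustained as the same pitch into the next harmony.
Arriving early and becoming a chord tone when the harmony changes — an anticipation.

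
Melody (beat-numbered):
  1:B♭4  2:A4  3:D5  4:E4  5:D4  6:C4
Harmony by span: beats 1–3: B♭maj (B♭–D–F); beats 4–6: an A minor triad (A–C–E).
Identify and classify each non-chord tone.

The harmony at that moment is B♭ major triad (B♭, D, F); A4 is not a chord tone.
It is approached by step down from B♭4 and left by leap up to D5.
Step in, leap out — an escape tone.
The harmony at that moment is A minor triad (A, C, E); D4 is not a chord tone.
It is approached by step down from E4 and left by step down to C4.
Step in, step out in the same direction — a passing tone.

A4 (beat 2) — escape tone; D4 (beat 5) — passing tone.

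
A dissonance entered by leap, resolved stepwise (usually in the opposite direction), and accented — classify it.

Appoggiatura.

Approach: by leap. Departure: by step. Metric position: strong.
Leap in, step out, in a metrically strong position — an appoggiatura. (It is the mirror image of the escape tone, which steps in and leaps out from a weak position.)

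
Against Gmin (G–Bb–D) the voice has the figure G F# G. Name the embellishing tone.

F# is a neighbor tone.

The harmony at that moment is G minor triad (G, Bb, D); F# is not a chord tone.
It is approached by step down from G and left by step up to G.
Step away and step back to the same note — a neighbor tone (lower neighbor).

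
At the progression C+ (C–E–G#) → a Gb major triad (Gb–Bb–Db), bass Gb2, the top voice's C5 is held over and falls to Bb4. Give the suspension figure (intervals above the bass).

At the second chord the bass is Gb2. The suspended C5 lies a fourth above the bass; after resolving down by step to Bb4, the interval above the bass becomes a third.
Suspension figures are named by those two intervals: 4–3.

4–3 suspension.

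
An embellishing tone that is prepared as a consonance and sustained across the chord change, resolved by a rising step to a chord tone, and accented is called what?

Approach: by preparation — the pitch is first a chord tone, then held (tied or repeated) while the harmony changes under it. Departure: up by step. Metric position: strong.
A prepared dissonance that resolves upward by step — a retardation. (The same figure resolving downward would be a suspension.)

Retardation.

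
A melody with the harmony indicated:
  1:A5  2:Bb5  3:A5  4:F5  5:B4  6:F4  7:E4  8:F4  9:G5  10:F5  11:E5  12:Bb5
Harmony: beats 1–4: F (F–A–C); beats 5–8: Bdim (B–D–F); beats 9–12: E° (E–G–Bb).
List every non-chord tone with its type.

Bb5 (beat 2) — neighbor tone; E4 (beat 7) — neighbor tone; F5 (beat 10) — passing tone.

The harmony at that moment is F major triad (F, A, C); Bb5 is not a chord tone.
It is approached by step up from A5 and left by step down to A5.
Step away and step back to the same note — a neighbor tone (upper neighbor).
The harmony at that moment is B diminished triad (B, D, F); E4 is not a chord tone.
It is approached by step down from F4 and left by step up to F4.
Step away and step back to the same note — a neighbor tone (lower neighbor).
The harmony at that moment is E diminished triad (E, G, Bb); F5 is not a chord tone.
It is approached by step down from G5 and left by step down to E5.
Step in, step out in the same direction — a passing tone.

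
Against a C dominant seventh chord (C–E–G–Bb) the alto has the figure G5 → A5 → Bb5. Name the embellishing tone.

A5 is a passing tone.

The harmony at that moment is C dominant seventh chord (C, E, G, Bb); A5 is not a chord tone.
It is approached by step up from G5 and left by step up to Bb5.
Step in, step out in the same direction — a passing tone.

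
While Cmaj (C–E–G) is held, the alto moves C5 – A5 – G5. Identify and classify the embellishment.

The harmony at that moment is C major triad (C, E, G); A5 is not a chord tone.
It is approached by leap up from C5 and left by step down to G5.
Leap in, step out — an appoggiatura.

A5 is an appoggiatura.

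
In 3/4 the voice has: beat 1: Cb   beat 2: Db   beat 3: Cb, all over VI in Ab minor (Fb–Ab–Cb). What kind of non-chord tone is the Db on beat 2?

The harmony at that moment is Fb major triad (Fb, Ab, Cb); Db is not a chord tone.
It is approached by step up from Cb and left by step down to Cb.
Step away and step back to the same note — a neighbor tone (upper neighbor).

Upper neighbor tone.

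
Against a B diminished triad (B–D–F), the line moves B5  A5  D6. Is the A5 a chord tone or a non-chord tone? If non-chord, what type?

The harmony at that moment is B diminished triad (B, D, F); A5 is not a chord tone.
It is approached by step down from B5 and left by leap up to D6.
Step in, leap out — an escape tone.

Non-chord tone — an escape tone.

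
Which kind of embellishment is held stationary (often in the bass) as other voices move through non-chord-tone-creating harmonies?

Pedal tone.

Approach: none. Departure: none — a single pitch is sustained while the chords change around it, passing through harmonies that do not contain it.
No melodic motion at all; the dissonance is created entirely by the moving harmonies against the stationary note — a pedal tone (pedal point).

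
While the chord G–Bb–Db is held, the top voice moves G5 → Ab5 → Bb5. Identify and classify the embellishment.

The harmony at that moment is G diminished triad (G, Bb, Db); Ab5 is not a chord tone.
It is approached by step up from G5 and left by step up to Bb5.
Step in, step out in the same direction — a passing tone.

Ab5 is a passing tone.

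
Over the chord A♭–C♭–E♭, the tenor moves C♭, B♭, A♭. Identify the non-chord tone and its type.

The harmony at that moment is A♭ minor triad (A♭, C♭, E♭); B♭ is not a chord tone.
It is approached by step down from C♭ and left by step down to A♭.
Step in, step out in the same direction — a passing tone.

B♭ is a passing tone.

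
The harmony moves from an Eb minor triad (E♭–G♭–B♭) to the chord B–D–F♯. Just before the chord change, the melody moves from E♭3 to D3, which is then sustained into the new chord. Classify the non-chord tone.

D3 is an anticipation.

The harmony at that moment is E♭ minor triad (E♭, G♭, B♭); D3 is not a chord tone.
It is approached by step down from E♭3 and then sustained as the same pitch into the next harmony.
Arriving early and becoming a chord tone when the harmony changes — an anticipation.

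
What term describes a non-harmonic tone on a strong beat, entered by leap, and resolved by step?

Approach: by leap. Departure: by step. Metric position: strong.
Leap in, step out, in a metrically strong position — an appoggiatura. (It is the mirror image of the escape tone, which steps in and leaps out from a weak position.)

Appoggiatura.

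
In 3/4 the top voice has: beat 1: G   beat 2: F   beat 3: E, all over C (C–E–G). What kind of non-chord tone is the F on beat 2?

The harmony at that moment is C major triad (C, E, G); F is not a chord tone.
It is approached by step down from G and left by step down to E.
Step in, step out in the same direction — a passing tone.

Passing tone.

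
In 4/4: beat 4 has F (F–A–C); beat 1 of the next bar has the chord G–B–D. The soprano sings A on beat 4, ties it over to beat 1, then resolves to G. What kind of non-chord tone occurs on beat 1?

The harmony at that moment is G major triad (G, B, D); A is not a chord tone.
It is held over (the same pitch as the preceding A) and left by step down to G.
Held over from the previous chord and resolving down by step — a suspension.

Suspension.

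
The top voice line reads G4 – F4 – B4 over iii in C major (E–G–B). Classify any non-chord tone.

The harmony at that moment is E minor triad (E, G, B); F4 is not a chord tone.
It is approached by step down from G4 and left by leap up to B4.
Step in, leap out — an escape tone.

F4 is an escape tone.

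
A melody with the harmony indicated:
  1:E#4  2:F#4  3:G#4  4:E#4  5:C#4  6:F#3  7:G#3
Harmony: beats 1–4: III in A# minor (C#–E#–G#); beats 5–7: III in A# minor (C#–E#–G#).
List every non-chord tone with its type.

The harmony at that moment is C# major triad (C#, E#, G#); F#4 is not a chord tone.
It is approached by step up from E#4 and left by step up to G#4.
Step in, step out in the same direction — a passing tone.
The harmony at that moment is C# major triad (C#, E#, G#); F#3 is not a chord tone.
It is approached by leap down from C#4 and left by step up to G#3.
Leap in, step out — an appoggiatura.

F#4 (beat 2) — passing tone; F#3 (beat 6) — appoggiatura.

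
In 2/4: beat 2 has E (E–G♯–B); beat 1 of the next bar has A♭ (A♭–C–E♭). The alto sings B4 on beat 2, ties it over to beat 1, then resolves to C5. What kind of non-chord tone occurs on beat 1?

Retardation.

The harmony at that moment is A♭ major triad (A♭, C, E♭); B4 is not a chord tone.
It is held over (the same pitch as the preceding B4) and left by step up to C5.
Held over from the previous chord and resolving up by step — a retardation.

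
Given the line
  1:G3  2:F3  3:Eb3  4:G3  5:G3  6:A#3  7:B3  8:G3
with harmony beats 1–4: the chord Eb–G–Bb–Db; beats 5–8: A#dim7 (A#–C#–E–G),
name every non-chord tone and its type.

F3 (beat 2) — passing tone; B3 (beat 7) — escape tone.

The harmony at that moment is Eb dominant seventh chord (Eb, G, Bb, Db); F3 is not a chord tone.
It is approached by step down from G3 and left by step down to Eb3.
Step in, step out in the same direction — a passing tone.
The harmony at that moment is A# diminished seventh chord (A#, C#, E, G); B3 is not a chord tone.
It is approached by step up from A#3 and left by leap down to G3.
Step in, leap out — an escape tone.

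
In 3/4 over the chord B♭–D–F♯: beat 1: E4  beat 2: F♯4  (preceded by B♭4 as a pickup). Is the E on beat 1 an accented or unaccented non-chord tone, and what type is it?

The harmony at that moment is B♭ augmented triad (B♭, D, F♯); E4 is not a chord tone.
It is approached by leap down from B♭4 and left by step up to F♯4.
Leap in, step out — an appoggiatura.
It falls on the downbeat, so it is accented.

Accented appoggiatura.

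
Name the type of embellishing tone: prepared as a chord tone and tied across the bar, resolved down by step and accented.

Approach: by preparation — the pitch is first a chord tone, then held (tied or repeated) while the harmony changes under it. Departure: down by step. Metric position: strong.
A prepared dissonance that resolves downward by step — a suspension. (The same figure resolving upward would be a retardation.)

Suspension.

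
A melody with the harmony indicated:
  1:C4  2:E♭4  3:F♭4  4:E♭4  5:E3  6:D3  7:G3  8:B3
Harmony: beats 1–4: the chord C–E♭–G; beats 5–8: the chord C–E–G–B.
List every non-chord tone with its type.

F♭4 (beat 3) — neighbor tone; D3 (beat 6) — escape tone.

The harmony at that moment is C minor triad (C, E♭, G); F♭4 is not a chord tone.
It is approached by step up from E♭4 and left by step down to E♭4.
Step away and step back to the same note — a neighbor tone (upper neighbor).
The harmony at that moment is C major seventh chord (C, E, G, B); D3 is not a chord tone.
It is approached by step down from E3 and left by leap up to G3.
Step in, leap out — an escape tone.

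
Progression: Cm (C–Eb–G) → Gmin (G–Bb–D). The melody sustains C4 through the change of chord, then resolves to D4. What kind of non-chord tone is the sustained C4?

C4 is a retardation.

The harmony at that moment is G minor triad (G, Bb, D); C4 is not a chord tone.
It is held over (the same pitch as the preceding C4) and left by step up to D4.
Held over from the previous chord and resolving up by step — a retardation.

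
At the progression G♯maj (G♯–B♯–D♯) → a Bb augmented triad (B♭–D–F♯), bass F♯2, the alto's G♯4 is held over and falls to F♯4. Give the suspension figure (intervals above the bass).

At the second chord the bass is F♯2. The suspended G♯4 lies a ninth above the bass; after resolving down by step to F♯4, the interval above the bass becomes an octave.
Suspension figures are named by those two intervals: 9–8.

9–8 suspension.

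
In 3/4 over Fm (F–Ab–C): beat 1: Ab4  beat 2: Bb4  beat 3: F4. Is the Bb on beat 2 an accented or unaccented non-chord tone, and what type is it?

Unaccented escape tone.

The harmony at that moment is F minor triad (F, Ab, C); Bb4 is not a chord tone.
It is approached by step up from Ab4 and left by leap down to F4.
Step in, leap out — an escape tone.
It falls on a weak beat, so it is unaccented.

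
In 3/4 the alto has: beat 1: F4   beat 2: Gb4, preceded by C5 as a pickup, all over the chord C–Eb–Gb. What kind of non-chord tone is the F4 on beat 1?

Appoggiatura.

The harmony at that moment is C diminished triad (C, Eb, Gb); F4 is not a chord tone.
It is approached by leap down from C5 and left by step up to Gb4.
Leap in, step out, metrically accented — an appoggiatura.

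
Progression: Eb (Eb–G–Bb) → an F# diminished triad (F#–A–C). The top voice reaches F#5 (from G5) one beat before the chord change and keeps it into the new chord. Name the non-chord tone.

F#5 is an anticipation.

The harmony at that moment is Eb major triad (Eb, G, Bb); F#5 is not a chord tone.
It is approached by step down from G5 and then sustained as the same pitch into the next harmony.
Arriving early and becoming a chord tone when the harmony changes — an anticipation.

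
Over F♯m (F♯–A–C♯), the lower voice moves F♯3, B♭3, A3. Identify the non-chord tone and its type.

The harmony at that moment is F♯ minor triad (F♯, A, C♯); B♭3 is not a chord tone.
It is approached by leap up from F♯3 and left by step down to A3.
Leap in, step out — an appoggiatura.

B♭3 is an appoggiatura.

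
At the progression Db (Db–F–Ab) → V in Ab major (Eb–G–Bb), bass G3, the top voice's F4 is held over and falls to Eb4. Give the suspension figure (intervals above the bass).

At the second chord the bass is G3. The suspended F4 lies a seventh above the bass; after resolving down by step to Eb4, the interval above the bass becomes a sixth.
Suspension figures are named by those two intervals: 7–6.

7–6 suspension.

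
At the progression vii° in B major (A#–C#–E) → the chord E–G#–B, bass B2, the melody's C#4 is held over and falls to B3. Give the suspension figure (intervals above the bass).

9–8 suspension.

At the second chord the bass is B2. The suspended C#4 lies a ninth above the bass; after resolving down by step to B3, the interval above the bass becomes an octave.
Suspension figures are named by those two intervals: 9–8.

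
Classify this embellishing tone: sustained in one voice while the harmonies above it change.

Approach: none. Departure: none — a single pitch is sustained while the chords change around it, passing through harmonies that do not contain it.
No melodic motion at all; the dissonance is created entirely by the moving harmonies against the stationary note — a pedal tone (pedal point).

Pedal tone.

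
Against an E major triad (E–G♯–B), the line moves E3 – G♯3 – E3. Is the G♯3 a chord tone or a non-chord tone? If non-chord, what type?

E major triad contains E, G♯, B; G♯ is the third, so it is a chord tone.

Chord tone (the third of E major triad).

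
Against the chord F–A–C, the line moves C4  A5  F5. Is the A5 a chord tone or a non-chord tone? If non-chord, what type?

F major triad contains F, A, C; A is the third, so it is a chord tone.

Chord tone (the third of F major triad).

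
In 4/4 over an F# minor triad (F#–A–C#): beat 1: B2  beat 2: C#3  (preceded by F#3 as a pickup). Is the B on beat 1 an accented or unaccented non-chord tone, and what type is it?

The harmony at that moment is F# minor triad (F#, A, C#); B2 is not a chord tone.
It is approached by leap down from F#3 and left by step up to C#3.
Leap in, step out — an appoggiatura.
It falls on the downbeat, so it is accented.

Accented appoggiatura.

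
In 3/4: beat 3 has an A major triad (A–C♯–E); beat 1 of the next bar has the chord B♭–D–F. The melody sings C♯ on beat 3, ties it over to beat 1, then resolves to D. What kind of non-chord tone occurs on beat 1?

Retardation.

The harmony at that moment is B♭ major triad (B♭, D, F); C♯ is not a chord tone.
It is held over (the same pitch as the preceding C♯) and left by step up to D.
Held over from the previous chord and resolving up by step — a retardation.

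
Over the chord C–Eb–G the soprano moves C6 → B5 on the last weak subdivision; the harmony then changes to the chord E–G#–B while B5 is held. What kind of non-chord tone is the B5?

The harmony at that moment is C minor triad (C, Eb, G); B5 is not a chord tone.
It is approached by step down from C6 and then sustained as the same pitch into the next harmony.
Arriving early and becoming a chord tone when the harmony changes — an anticipation.

B5 is an anticipation.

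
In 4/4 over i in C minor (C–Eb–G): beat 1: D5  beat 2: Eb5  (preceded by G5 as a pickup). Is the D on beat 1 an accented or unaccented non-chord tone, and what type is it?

Accented appoggiatura.

The harmony at that moment is C minor triad (C, Eb, G); D5 is not a chord tone.
It is approached by leap down from G5 and left by step up to Eb5.
Leap in, step out — an appoggiatura.
It falls on the downbeat, so it is accented.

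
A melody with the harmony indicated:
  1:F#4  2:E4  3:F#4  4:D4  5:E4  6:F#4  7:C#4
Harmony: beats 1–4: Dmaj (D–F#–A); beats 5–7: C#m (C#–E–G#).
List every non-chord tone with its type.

E4 (beat 2) — neighbor tone; F#4 (beat 6) — escape tone.

The harmony at that moment is D major triad (D, F#, A); E4 is not a chord tone.
It is approached by step down from F#4 and left by step up to F#4.
Step away and step back to the same note — a neighbor tone (lower neighbor).
The harmony at that moment is C# minor triad (C#, E, G#); F#4 is not a chord tone.
It is approached by step up from E4 and left by leap down to C#4.
Step in, leap out — an escape tone.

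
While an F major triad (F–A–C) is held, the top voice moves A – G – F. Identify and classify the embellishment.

The harmony at that moment is F major triad (F, A, C); G is not a chord tone.
It is approached by step down from A and left by step down to F.
Step in, step out in the same direction — a passing tone.

G is a passing tone.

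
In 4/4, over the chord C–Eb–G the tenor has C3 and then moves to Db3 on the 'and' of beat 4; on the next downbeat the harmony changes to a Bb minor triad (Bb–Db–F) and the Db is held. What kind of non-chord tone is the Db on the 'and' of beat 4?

Anticipation.

The harmony at that moment is C minor triad (C, Eb, G); Db3 is not a chord tone.
It is approached by step up from C3 and then sustained as the same pitch into the next harmony.
Arriving early and becoming a chord tone when the harmony changes — an anticipation.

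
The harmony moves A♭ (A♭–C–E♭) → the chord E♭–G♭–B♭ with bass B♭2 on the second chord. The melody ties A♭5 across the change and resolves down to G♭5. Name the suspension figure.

7–6 suspension.

At the second chord the bass is B♭2. The suspended A♭5 lies a seventh above the bass; after resolving down by step to G♭5, the interval above the bass becomes a sixth.
Suspension figures are named by those two intervals: 7–6.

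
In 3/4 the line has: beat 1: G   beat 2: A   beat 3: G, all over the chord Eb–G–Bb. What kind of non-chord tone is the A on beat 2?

Upper neighbor tone.

The harmony at that moment is Eb major triad (Eb, G, Bb); A is not a chord tone.
It is approached by step up from G and left by step down to G.
Step away and step back to the same note — a neighbor tone (upper neighbor).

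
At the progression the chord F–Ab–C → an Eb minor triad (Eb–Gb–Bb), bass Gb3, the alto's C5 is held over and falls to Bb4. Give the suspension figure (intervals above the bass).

4–3 suspension.

At the second chord the bass is Gb3. The suspended C5 lies a fourth above the bass; after resolving down by step to Bb4, the interval above the bass becomes a third.
Suspension figures are named by those two intervals: 4–3.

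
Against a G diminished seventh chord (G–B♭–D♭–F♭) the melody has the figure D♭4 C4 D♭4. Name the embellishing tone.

C4 is a neighbor tone.

The harmony at that moment is G diminished seventh chord (G, B♭, D♭, F♭); C4 is not a chord tone.
It is approached by step down from D♭4 and left by step up to D♭4.
Step away and step back to the same note — a neighbor tone (lower neighbor).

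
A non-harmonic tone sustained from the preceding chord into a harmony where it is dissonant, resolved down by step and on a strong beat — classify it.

Approach: by preparation — the pitch is first a chord tone, then held (tied or repeated) while the harmony changes under it. Departure: down by step. Metric position: strong.
A prepared dissonance that resolves downward by step — a suspension. (The same figure resolving upward would be a retardation.)

Suspension.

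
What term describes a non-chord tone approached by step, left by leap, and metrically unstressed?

Approach: by step. Departure: by leap. Metric position: weak.
Step in, leap out, from a weak position — an escape tone (échappée). (It is the mirror image of the appoggiatura, which leaps in and steps out on a strong beat.)

Escape tone.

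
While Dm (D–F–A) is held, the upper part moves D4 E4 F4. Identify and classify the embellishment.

The harmony at that moment is D minor triad (D, F, A); E4 is not a chord tone.
It is approached by step up from D4 and left by step up to F4.
Step in, step out in the same direction — a passing tone.

E4 is a passing tone.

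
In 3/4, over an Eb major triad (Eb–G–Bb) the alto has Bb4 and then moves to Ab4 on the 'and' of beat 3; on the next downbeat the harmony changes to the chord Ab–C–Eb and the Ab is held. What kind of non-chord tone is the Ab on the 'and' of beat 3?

The harmony at that moment is Eb major triad (Eb, G, Bb); Ab4 is not a chord tone.
It is approached by step down from Bb4 and then sustained as the same pitch into the next harmony.
Arriving early and becoming a chord tone when the harmony changes — an anticipation.

Anticipation.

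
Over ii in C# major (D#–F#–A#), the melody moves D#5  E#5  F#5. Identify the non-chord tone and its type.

The harmony at that moment is D# minor triad (D#, F#, A#); E#5 is not a chord tone.
It is approached by step up from D#5 and left by step up to F#5.
Step in, step out in the same direction — a passing tone.

E#5 is a passing tone.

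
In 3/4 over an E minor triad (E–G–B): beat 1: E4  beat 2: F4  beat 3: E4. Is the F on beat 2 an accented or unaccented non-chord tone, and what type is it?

Unaccented neighbor tone.

The harmony at that moment is E minor triad (E, G, B); F4 is not a chord tone.
It is approached by step up from E4 and left by step down to E4.
Step away and step back to the same note — a neighbor tone (upper neighbor).
It falls on a weak beat, so it is unaccented.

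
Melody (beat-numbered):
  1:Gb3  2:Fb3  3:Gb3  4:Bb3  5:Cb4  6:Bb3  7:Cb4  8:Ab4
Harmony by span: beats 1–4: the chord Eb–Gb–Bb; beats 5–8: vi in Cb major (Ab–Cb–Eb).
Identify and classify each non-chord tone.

Fb3 (beat 2) — neighbor tone; Bb3 (beat 6) — neighbor tone.

The harmony at that moment is Eb minor triad (Eb, Gb, Bb); Fb3 is not a chord tone.
It is approached by step down from Gb3 and left by step up to Gb3.
Step away and step back to the same note — a neighbor tone (lower neighbor).
The harmony at that moment is Ab minor triad (Ab, Cb, Eb); Bb3 is not a chord tone.
It is approached by step down from Cb4 and left by step up to Cb4.
Step away and step back to the same note — a neighbor tone (lower neighbor).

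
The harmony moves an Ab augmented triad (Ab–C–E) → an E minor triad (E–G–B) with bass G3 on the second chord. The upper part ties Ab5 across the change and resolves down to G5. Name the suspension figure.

At the second chord the bass is G3. The suspended Ab5 lies a ninth above the bass; after resolving down by step to G5, the interval above the bass becomes an octave.
Suspension figures are named by those two intervals: 9–8.

9–8 suspension.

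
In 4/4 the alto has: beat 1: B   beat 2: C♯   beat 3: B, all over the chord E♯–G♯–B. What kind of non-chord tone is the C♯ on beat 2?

Upper neighbor tone.

The harmony at that moment is E♯ diminished triad (E♯, G♯, B); C♯ is not a chord tone.
It is approached by step up from B and left by step down to B.
Step away and step back to the same note — a neighbor tone (upper neighbor).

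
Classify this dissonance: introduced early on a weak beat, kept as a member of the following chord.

Approach: ahead of the chord change (typically by step), so it is dissonant against the current harmony. Departure: none — the same pitch is restated or held and is a chord tone of the new harmony.
Dissonant first, consonant once the harmony catches up: the note simply arrives early — an anticipation. (The reverse timing, consonant first and dissonant after the change, would be a suspension or retardation.)

Anticipation.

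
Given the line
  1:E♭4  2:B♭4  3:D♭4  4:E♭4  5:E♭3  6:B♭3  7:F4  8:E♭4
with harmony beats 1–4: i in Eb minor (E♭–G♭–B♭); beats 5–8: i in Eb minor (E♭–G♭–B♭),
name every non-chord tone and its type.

The harmony at that moment is E♭ minor triad (E♭, G♭, B♭); D♭4 is not a chord tone.
It is approached by leap down from B♭4 and left by step up to E♭4.
Leap in, step out — an appoggiatura.
The harmony at that moment is E♭ minor triad (E♭, G♭, B♭); F4 is not a chord tone.
It is approached by leap up from B♭3 and left by step down to E♭4.
Leap in, step out — an appoggiatura.

D♭4 (beat 3) — appoggiatura; F4 (beat 7) — appoggiatura.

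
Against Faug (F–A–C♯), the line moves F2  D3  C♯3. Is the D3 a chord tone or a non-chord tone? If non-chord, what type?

Non-chord tone — an appoggiatura.

The harmony at that moment is F augmented triad (F, A, C♯); D3 is not a chord tone.
It is approached by leap up from F2 and left by step down to C♯3.
Leap in, step out — an appoggiatura.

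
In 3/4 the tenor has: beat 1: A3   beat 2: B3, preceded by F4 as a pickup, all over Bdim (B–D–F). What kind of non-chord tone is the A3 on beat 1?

Appoggiatura.

The harmony at that moment is B diminished triad (B, D, F); A3 is not a chord tone.
It is approached by leap down from F4 and left by step up to B3.
Leap in, step out, metrically accented — an appoggiatura.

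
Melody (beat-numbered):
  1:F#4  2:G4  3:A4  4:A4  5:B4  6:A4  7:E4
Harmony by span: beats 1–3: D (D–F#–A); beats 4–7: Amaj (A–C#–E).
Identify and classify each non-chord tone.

G4 (beat 2) — passing tone; B4 (beat 5) — neighbor tone.

The harmony at that moment is D major triad (D, F#, A); G4 is not a chord tone.
It is approached by step up from F#4 and left by step up to A4.
Step in, step out in the same direction — a passing tone.
The harmony at that moment is A major triad (A, C#, E); B4 is not a chord tone.
It is approached by step up from A4 and left by step down to A4.
Step away and step back to the same note — a neighbor tone (upper neighbor).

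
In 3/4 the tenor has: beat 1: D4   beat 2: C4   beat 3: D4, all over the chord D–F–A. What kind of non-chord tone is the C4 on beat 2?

The harmony at that moment is D minor triad (D, F, A); C4 is not a chord tone.
It is approached by step down from D4 and left by step up to D4.
Step away and step back to the same note — a neighbor tone (lower neighbor).

Lower neighbor tone.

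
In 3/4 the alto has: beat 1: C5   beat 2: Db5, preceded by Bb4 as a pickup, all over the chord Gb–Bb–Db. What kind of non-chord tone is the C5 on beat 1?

The harmony at that moment is Gb major triad (Gb, Bb, Db); C5 is not a chord tone.
It is approached by step up from Bb4 and left by step up to Db5.
Step in, step out in the same direction — a passing tone.

Passing tone.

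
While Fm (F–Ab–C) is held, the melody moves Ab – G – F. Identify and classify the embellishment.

The harmony at that moment is F minor triad (F, Ab, C); G is not a chord tone.
It is approached by step down from Ab and left by step down to F.
Step in, step out in the same direction — a passing tone.

G is a passing tone.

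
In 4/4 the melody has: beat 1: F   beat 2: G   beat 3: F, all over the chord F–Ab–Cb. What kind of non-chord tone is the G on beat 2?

The harmony at that moment is F diminished triad (F, Ab, Cb); G is not a chord tone.
It is approached by step up from F and left by step down to F.
Step away and step back to the same note — a neighbor tone (upper neighbor).

Upper neighbor tone.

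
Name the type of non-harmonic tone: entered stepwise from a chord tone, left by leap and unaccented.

Escape tone.

Approach: by step. Departure: by leap. Metric position: weak.
Step in, leap out, from a weak position — an escape tone (échappée). (It is the mirror image of the appoggiatura, which leaps in and steps out on a strong beat.)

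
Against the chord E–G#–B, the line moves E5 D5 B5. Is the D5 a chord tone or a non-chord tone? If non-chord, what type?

The harmony at that moment is E major triad (E, G#, B); D5 is not a chord tone.
It is approached by step down from E5 and left by leap up to B5.
Step in, leap out — an escape tone.

Non-chord tone — an escape tone.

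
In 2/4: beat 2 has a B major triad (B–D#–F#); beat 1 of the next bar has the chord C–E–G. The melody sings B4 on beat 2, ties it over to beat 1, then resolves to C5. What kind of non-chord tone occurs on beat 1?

Retardation.

The harmony at that moment is C major triad (C, E, G); B4 is not a chord tone.
It is held over (the same pitch as the preceding B4) and left by step up to C5.
Held over from the previous chord and resolving up by step — a retardation.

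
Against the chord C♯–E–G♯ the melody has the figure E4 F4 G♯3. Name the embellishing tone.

The harmony at that moment is C♯ minor triad (C♯, E, G♯); F4 is not a chord tone.
It is approached by step up from E4 and left by leap down to G♯3.
Step in, leap out — an escape tone.

F4 is an escape tone.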